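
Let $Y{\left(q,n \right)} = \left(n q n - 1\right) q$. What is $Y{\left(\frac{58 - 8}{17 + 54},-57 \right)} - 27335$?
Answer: $- \frac{129676785}{5041} \approx -25724.0$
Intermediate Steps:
$Y{\left(q,n \right)} = q \left(-1 + q n^{2}\right)$ ($Y{\left(q,n \right)} = \left(q n^{2} - 1\right) q = \left(-1 + q n^{2}\right) q = q \left(-1 + q n^{2}\right)$)
$Y{\left(\frac{58 - 8}{17 + 54},-57 \right)} - 27335 = \frac{58 - 8}{17 + 54} \left(-1 + \frac{58 - 8}{17 + 54} \left(-57\right)^{2}\right) - 27335 = \frac{50}{71} \left(-1 + \frac{50}{71} \cdot 3249\right) - 27335 = 50 \cdot \frac{1}{71} \left(-1 + 50 \cdot \frac{1}{71} \cdot 3249\right) - 27335 = \frac{50 \left(-1 + \frac{50}{71} \cdot 3249\right)}{71} - 27335 = \frac{50 \left(-1 + \frac{162450}{71}\right)}{71} - 27335 = \frac{50}{71} \cdot \frac{162379}{71} - 27335 = \frac{8118950}{5041} - 27335 = - \frac{129676785}{5041}$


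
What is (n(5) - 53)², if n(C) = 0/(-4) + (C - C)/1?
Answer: 2809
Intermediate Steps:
n(C) = 0 (n(C) = 0*(-¼) + 0*1 = 0 + 0 = 0)
(n(5) - 53)² = (0 - 53)² = (-53)² = 2809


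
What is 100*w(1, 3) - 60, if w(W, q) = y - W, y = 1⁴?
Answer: -60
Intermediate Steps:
y = 1
w(W, q) = 1 - W
100*w(1, 3) - 60 = 100*(1 - 1*1) - 60 = 100*(1 - 1) - 60 = 100*0 - 60 = 0 - 60 = -60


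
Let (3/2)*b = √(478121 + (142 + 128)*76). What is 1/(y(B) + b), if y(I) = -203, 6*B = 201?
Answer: 1827/1623683 + 66*√4121/1623683 ≈ 0.0037346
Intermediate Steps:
B = 67/2 (B = (⅙)*201 = 67/2 ≈ 33.500)
b = 22*√4121/3 (b = 2*√(478121 + (142 + 128)*76)/3 = 2*√(478121 + 270*76)/3 = 2*√(478121 + 20520)/3 = 2*√498641/3 = 2*(11*√4121)/3 = 22*√4121/3 ≈ 470.76)
1/(y(B) + b) = 1/(-203 + 22*√4121/3)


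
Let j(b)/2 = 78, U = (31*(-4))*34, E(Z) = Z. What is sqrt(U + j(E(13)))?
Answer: 2*I*sqrt(1015) ≈ 63.718*I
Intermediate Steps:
U = -4216 (U = -124*34 = -4216)
j(b) = 156 (j(b) = 2*78 = 156)
sqrt(U + j(E(13))) = sqrt(-4216 + 156) = sqrt(-4060) = 2*I*sqrt(1015)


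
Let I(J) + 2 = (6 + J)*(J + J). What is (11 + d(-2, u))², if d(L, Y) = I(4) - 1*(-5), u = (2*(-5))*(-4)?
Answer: 8836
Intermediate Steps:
u = 40 (u = -10*(-4) = 40)
I(J) = -2 + 2*J*(6 + J) (I(J) = -2 + (6 + J)*(J + J) = -2 + (6 + J)*(2*J) = -2 + 2*J*(6 + J))
d(L, Y) = 83 (d(L, Y) = (-2 + 2*4² + 12*4) - 1*(-5) = (-2 + 2*16 + 48) + 5 = (-2 + 32 + 48) + 5 = 78 + 5 = 83)
(11 + d(-2, u))² = (11 + 83)² = 94² = 8836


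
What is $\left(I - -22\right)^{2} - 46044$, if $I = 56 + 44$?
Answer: $-31160$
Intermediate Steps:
$I = 100$
$\left(I - -22\right)^{2} - 46044 = \left(100 - -22\right)^{2} - 46044 = \left(100 + \left(-3 + 25\right)\right)^{2} - 46044 = \left(100 + 22\right)^{2} - 46044 = 122^{2} - 46044 = 14884 - 46044 = -31160$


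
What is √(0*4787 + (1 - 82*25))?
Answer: I*√2049 ≈ 45.266*I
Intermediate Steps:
√(0*4787 + (1 - 82*25)) = √(0 + (1 - 2050)) = √(0 - 2049) = √(-2049) = I*√2049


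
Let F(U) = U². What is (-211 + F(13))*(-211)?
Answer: 8862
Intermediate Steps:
(-211 + F(13))*(-211) = (-211 + 13²)*(-211) = (-211 + 169)*(-211) = -42*(-211) = 8862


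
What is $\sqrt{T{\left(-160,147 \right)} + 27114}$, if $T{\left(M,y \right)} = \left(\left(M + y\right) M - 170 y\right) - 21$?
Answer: $\sqrt{4183} \approx 64.676$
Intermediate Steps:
$T{\left(M,y \right)} = -21 - 170 y + M \left(M + y\right)$ ($T{\left(M,y \right)} = \left(M \left(M + y\right) - 170 y\right) - 21 = \left(- 170 y + M \left(M + y\right)\right) - 21 = -21 - 170 y + M \left(M + y\right)$)
$\sqrt{T{\left(-160,147 \right)} + 27114} = \sqrt{\left(-21 + \left(-160\right)^{2} - 24990 - 23520\right) + 27114} = \sqrt{\left(-21 + 25600 - 24990 - 23520\right) + 27114} = \sqrt{-22931 + 27114} = \sqrt{4183}$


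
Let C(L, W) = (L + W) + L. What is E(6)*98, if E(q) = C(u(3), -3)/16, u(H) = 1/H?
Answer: -343/24 ≈ -14.292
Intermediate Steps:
C(L, W) = W + 2*L
E(q) = -7/48 (E(q) = (-3 + 2/3)/16 = (-3 + 2*(⅓))*(1/16) = (-3 + ⅔)*(1/16) = -7/3*1/16 = -7/48)
E(6)*98 = -7/48*98 = -343/24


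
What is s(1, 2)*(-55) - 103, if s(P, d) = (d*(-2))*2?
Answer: 337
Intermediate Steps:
s(P, d) = -4*d (s(P, d) = -2*d*2 = -4*d)
s(1, 2)*(-55) - 103 = -4*2*(-55) - 103 = -8*(-55) - 103 = 440 - 103 = 337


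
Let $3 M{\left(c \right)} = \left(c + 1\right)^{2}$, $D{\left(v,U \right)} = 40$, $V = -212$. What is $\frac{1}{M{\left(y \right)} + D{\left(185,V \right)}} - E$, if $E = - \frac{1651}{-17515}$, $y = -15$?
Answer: $- \frac{469171}{5534740} \approx -0.084768$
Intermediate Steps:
$E = \frac{1651}{17515}$ ($E = \left(-1651\right) \left(- \frac{1}{17515}\right) = \frac{1651}{17515} \approx 0.094262$)
$M{\left(c \right)} = \frac{\left(1 + c\right)^{2}}{3}$ ($M{\left(c \right)} = \frac{\left(c + 1\right)^{2}}{3} = \frac{\left(1 + c\right)^{2}}{3}$)
$\frac{1}{M{\left(y \right)} + D{\left(185,V \right)}} - E = \frac{1}{\frac{\left(1 - 15\right)^{2}}{3} + 40} - \frac{1651}{17515} = \frac{1}{\frac{\left(-14\right)^{2}}{3} + 40} - \frac{1651}{17515} = \frac{1}{\frac{1}{3} \cdot 196 + 40} - \frac{1651}{17515} = \frac{1}{\frac{196}{3} + 40} - \frac{1651}{17515} = \frac{1}{\frac{316}{3}} - \frac{1651}{17515} = \frac{3}{316} - \frac{1651}{17515} = - \frac{469171}{5534740}$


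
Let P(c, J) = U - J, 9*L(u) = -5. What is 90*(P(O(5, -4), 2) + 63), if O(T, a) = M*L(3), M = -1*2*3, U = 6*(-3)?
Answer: 3870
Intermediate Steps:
U = -18
L(u) = -5/9 (L(u) = (⅑)*(-5) = -5/9)
M = -6 (M = -2*3 = -6)
O(T, a) = 10/3 (O(T, a) = -6*(-5/9) = 10/3)
P(c, J) = -18 - J
90*(P(O(5, -4), 2) + 63) = 90*((-18 - 1*2) + 63) = 90*((-18 - 2) + 63) = 90*(-20 + 63) = 90*43 = 3870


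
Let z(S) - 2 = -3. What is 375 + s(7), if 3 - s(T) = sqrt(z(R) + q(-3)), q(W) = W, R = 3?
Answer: 378 - 2*I ≈ 378.0 - 2.0*I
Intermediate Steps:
z(S) = -1 (z(S) = 2 - 3 = -1)
s(T) = 3 - 2*I (s(T) = 3 - sqrt(-1 - 3) = 3 - sqrt(-4) = 3 - 2*I)
375 + s(7) = 375 + (3 - 2*I) = 378 - 2*I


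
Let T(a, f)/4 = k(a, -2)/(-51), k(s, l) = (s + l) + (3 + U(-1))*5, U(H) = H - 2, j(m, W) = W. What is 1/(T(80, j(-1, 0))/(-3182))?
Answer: 27047/52 ≈ 520.13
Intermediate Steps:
U(H) = -2 + H
k(s, l) = l + s (k(s, l) = (s + l) + (3 + (-2 - 1))*5 = (l + s) + (3 - 3)*5 = (l + s) + 0*5 = (l + s) + 0 = l + s)
T(a, f) = 8/51 - 4*a/51 (T(a, f) = 4*((-2 + a)/(-51)) = 4*((-2 + a)*(-1/51)) = 4*(2/51 - a/51) = 8/51 - 4*a/51)
1/(T(80, j(-1, 0))/(-3182)) = 1/((8/51 - 4/51*80)/(-3182)) = 1/((8/51 - 320/51)*(-1/3182)) = 1/(-104/17*(-1/3182)) = 1/(52/27047) = 27047/52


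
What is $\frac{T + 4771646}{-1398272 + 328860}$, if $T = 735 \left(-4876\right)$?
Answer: $- \frac{593893}{534706} \approx -1.1107$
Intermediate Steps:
$T = -3583860$
$\frac{T + 4771646}{-1398272 + 328860} = \frac{-3583860 + 4771646}{-1398272 + 328860} = \frac{1187786}{-1069412} = 1187786 \left(- \frac{1}{1069412}\right) = - \frac{593893}{534706}$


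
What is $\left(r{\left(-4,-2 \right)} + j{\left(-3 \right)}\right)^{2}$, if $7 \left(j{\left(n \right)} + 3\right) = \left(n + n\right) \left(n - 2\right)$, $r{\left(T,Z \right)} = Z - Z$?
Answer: $\frac{81}{49} \approx 1.6531$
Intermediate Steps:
$r{\left(T,Z \right)} = 0$
$j{\left(n \right)} = -3 + \frac{2 n \left(-2 + n\right)}{7}$ ($j{\left(n \right)} = -3 + \frac{\left(n + n\right) \left(n - 2\right)}{7} = -3 + \frac{2 n \left(-2 + n\right)}{7}$)
$\left(r{\left(-4,-2 \right)} + j{\left(-3 \right)}\right)^{2} = \left(0 - \left(\frac{9}{7} - \frac{18}{7}\right)\right)^{2} = \left(0 + \left(-3 + \frac{12}{7} + \frac{2}{7} \cdot 9\right)\right)^{2} = \left(0 + \left(-3 + \frac{12}{7} + \frac{18}{7}\right)\right)^{2} = \left(0 + \frac{9}{7}\right)^{2} = \left(\frac{9}{7}\right)^{2} = \frac{81}{49}$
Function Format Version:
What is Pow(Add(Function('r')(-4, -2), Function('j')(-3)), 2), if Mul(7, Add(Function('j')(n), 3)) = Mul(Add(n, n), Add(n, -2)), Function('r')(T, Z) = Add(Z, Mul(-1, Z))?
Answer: Rational(81, 49) ≈ 1.6531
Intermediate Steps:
Function('r')(T, Z) = 0
Function('j')(n) = Add(-3, Mul(Rational(2, 7), n, Add(-2, n))) (Function('j')(n) = Add(-3, Mul(Rational(1, 7), Mul(Add(n, n), Add(n, -2)))) = Add(-3, Mul(Rational(1, 7), Mul(Mul(2, n), Add(-2, n)))) = Add(-3, Mul(Rational(1, 7), Mul(2, n, Add(-2, n)))) = Add(-3, Mul(Rational(2, 7), n, Add(-2, n))))
Pow(Add(Function('r')(-4, -2), Function('j')(-3)), 2) = Pow(Add(0, Add(-3, Mul(Rational(-4, 7), -3), Mul(Rational(2, 7), Pow(-3, 2)))), 2) = Pow(Add(0, Add(-3, Rational(12, 7), Mul(Rational(2, 7), 9))), 2) = Pow(Add(0, Add(-3, Rational(12, 7), Rational(18, 7))), 2) = Pow(Add(0, Rational(9, 7)), 2) = Pow(Rational(9, 7), 2) = Rational(81, 49)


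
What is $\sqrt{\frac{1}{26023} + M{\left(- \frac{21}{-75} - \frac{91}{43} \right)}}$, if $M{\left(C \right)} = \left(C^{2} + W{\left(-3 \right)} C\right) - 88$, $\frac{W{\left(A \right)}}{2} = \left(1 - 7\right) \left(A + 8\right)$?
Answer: $\frac{3 \sqrt{2221559797764331}}{27974725} \approx 5.0546$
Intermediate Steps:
$W{\left(A \right)} = -96 - 12 A$ ($W{\left(A \right)} = 2 \left(1 - 7\right) \left(A + 8\right) = 2 \left(- 6 \left(8 + A\right)\right) = 2 \left(-48 - 6 A\right) = -96 - 12 A$)
$M{\left(C \right)} = -88 + C^{2} - 60 C$ ($M{\left(C \right)} = \left(C^{2} + \left(-96 - -36\right) C\right) - 88 = \left(C^{2} + \left(-96 + 36\right) C\right) - 88 = \left(C^{2} - 60 C\right) - 88 = -88 + C^{2} - 60 C$)
$\sqrt{\frac{1}{26023} + M{\left(- \frac{21}{-75} - \frac{91}{43} \right)}} = \sqrt{\frac{1}{26023} - \left(88 - \left(- \frac{21}{-75} - \frac{91}{43}\right)^{2} + 60 \left(- \frac{21}{-75} - \frac{91}{43}\right)\right)} = \sqrt{\frac{1}{26023} - \left(88 - \left(\left(-21\right) \left(- \frac{1}{75}\right) - \frac{91}{43}\right)^{2} + 60 \left(\left(-21\right) \left(- \frac{1}{75}\right) - \frac{91}{43}\right)\right)} = \sqrt{\frac{1}{26023} - \left(88 - \left(\frac{7}{25} - \frac{91}{43}\right)^{2} + 60 \left(\frac{7}{25} - \frac{91}{43}\right)\right)} = \sqrt{\frac{1}{26023} - \left(- \frac{4768}{215} - \frac{3896676}{1155625}\right)} = \sqrt{\frac{1}{26023} + \left(-88 + \frac{3896676}{1155625} + \frac{23688}{215}\right)} = \sqrt{\frac{1}{26023} + \frac{29524676}{1155625}} = \sqrt{\frac{768321799173}{30072829375}} = \frac{3 \sqrt{2221559797764331}}{27974725}$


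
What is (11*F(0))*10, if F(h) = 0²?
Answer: 0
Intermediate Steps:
F(h) = 0
(11*F(0))*10 = (11*0)*10 = 0*10 = 0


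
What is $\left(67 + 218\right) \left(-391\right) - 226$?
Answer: $-111661$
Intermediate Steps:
$\left(67 + 218\right) \left(-391\right) - 226 = 285 \left(-391\right) - 226 = -111435 - 226 = -111661$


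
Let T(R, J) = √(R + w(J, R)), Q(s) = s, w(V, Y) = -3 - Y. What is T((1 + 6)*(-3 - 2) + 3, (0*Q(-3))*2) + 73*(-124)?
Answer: -9052 + I*√3 ≈ -9052.0 + 1.732*I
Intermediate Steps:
T(R, J) = I*√3 (T(R, J) = √(R + (-3 - R)) = √(-3) = I*√3)
T((1 + 6)*(-3 - 2) + 3, (0*Q(-3))*2) + 73*(-124) = I*√3 + 73*(-124) = I*√3 - 9052 = -9052 + I*√3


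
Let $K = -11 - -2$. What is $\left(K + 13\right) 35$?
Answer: $140$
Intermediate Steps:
$K = -9$ ($K = -11 + 2 = -9$)
$\left(K + 13\right) 35 = \left(-9 + 13\right) 35 = 4 \cdot 35 = 140$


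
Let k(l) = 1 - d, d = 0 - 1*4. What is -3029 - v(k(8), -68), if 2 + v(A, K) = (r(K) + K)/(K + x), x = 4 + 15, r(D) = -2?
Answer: -21199/7 ≈ -3028.4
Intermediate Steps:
x = 19
d = -4 (d = 0 - 4 = -4)
k(l) = 5 (k(l) = 1 - 1*(-4) = 1 + 4 = 5)
v(A, K) = -2 + (-2 + K)/(19 + K) (v(A, K) = -2 + (-2 + K)/(K + 19) = -2 + (-2 + K)/(19 + K))
-3029 - v(k(8), -68) = -3029 - (-40 - 1*(-68))/(19 - 68) = -3029 - (-40 + 68)/(-49) = -3029 - (-1)*28/49 = -3029 - 1*(-4/7) = -3029 + 4/7 = -21199/7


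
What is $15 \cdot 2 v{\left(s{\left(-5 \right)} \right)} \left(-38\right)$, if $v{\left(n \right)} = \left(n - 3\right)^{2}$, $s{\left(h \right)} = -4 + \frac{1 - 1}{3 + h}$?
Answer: $-55860$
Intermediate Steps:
$s{\left(h \right)} = -4$ ($s{\left(h \right)} = -4 + \frac{0}{3 + h} = -4 + 0 = -4$)
$v{\left(n \right)} = \left(-3 + n\right)^{2}$
$15 \cdot 2 v{\left(s{\left(-5 \right)} \right)} \left(-38\right) = 15 \cdot 2 \left(-3 - 4\right)^{2} \left(-38\right) = 30 \left(-7\right)^{2} \left(-38\right) = 30 \cdot 49 \left(-38\right) = 1470 \left(-38\right) = -55860$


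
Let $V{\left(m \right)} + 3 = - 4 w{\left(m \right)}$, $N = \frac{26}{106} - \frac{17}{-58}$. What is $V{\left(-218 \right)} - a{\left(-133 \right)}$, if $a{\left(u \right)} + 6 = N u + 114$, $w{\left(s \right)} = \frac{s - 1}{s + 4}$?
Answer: $- \frac{14304005}{328918} \approx -43.488$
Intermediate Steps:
$N = \frac{1655}{3074}$ ($N = 26 \cdot \frac{1}{106} - - \frac{17}{58} = \frac{13}{53} + \frac{17}{58} = \frac{1655}{3074} \approx 0.53839$)
$w{\left(s \right)} = \frac{-1 + s}{4 + s}$
$V{\left(m \right)} = -3 - \frac{4 \left(-1 + m\right)}{4 + m}$ ($V{\left(m \right)} = -3 - 4 \frac{-1 + m}{4 + m} = -3 - \frac{4 \left(-1 + m\right)}{4 + m}$)
$a{\left(u \right)} = 108 + \frac{1655 u}{3074}$ ($a{\left(u \right)} = -6 + \left(\frac{1655 u}{3074} + 114\right) = -6 + \left(114 + \frac{1655 u}{3074}\right) = 108 + \frac{1655 u}{3074}$)
$V{\left(-218 \right)} - a{\left(-133 \right)} = \frac{-8 - -1526}{4 - 218} - \left(108 + \frac{1655}{3074} \left(-133\right)\right) = \frac{-8 + 1526}{-214} - \left(108 - \frac{220115}{3074}\right) = \left(- \frac{1}{214}\right) 1518 - \frac{111877}{3074} = - \frac{759}{107} - \frac{111877}{3074} = - \frac{14304005}{328918}$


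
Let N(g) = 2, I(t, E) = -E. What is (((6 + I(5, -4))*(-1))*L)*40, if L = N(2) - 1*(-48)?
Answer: -20000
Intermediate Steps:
L = 50 (L = 2 - 1*(-48) = 2 + 48 = 50)
(((6 + I(5, -4))*(-1))*L)*40 = (((6 - 1*(-4))*(-1))*50)*40 = (((6 + 4)*(-1))*50)*40 = ((10*(-1))*50)*40 = -10*50*40 = -500*40 = -20000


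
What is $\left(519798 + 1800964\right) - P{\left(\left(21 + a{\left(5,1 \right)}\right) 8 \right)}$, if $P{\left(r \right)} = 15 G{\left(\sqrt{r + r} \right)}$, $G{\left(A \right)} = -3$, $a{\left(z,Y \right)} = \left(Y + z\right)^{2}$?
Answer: $2320807$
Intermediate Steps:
$P{\left(r \right)} = -45$ ($P{\left(r \right)} = 15 \left(-3\right) = -45$)
$\left(519798 + 1800964\right) - P{\left(\left(21 + a{\left(5,1 \right)}\right) 8 \right)} = \left(519798 + 1800964\right) - -45 = 2320762 + 45 = 2320807$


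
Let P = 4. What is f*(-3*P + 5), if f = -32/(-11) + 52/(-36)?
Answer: -1015/99 ≈ -10.253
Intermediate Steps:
f = 145/99 (f = -32*(-1/11) + 52*(-1/36) = 32/11 - 13/9 = 145/99 ≈ 1.4646)
f*(-3*P + 5) = 145*(-3*4 + 5)/99 = 145*(-12 + 5)/99 = (145/99)*(-7) = -1015/99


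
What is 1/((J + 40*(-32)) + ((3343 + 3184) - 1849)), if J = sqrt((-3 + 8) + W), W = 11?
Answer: 1/3402 ≈ 0.00029394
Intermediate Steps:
J = 4 (J = sqrt((-3 + 8) + 11) = sqrt(5 + 11) = sqrt(16) = 4)
1/((J + 40*(-32)) + ((3343 + 3184) - 1849)) = 1/((4 + 40*(-32)) + ((3343 + 3184) - 1849)) = 1/((4 - 1280) + (6527 - 1849)) = 1/(-1276 + 4678) = 1/3402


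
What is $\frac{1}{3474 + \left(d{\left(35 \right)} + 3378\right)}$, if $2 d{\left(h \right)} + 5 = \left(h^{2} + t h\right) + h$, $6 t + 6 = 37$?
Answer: $\frac{12}{90839} \approx 0.0001321$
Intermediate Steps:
$t = \frac{31}{6}$ ($t = -1 + \frac{1}{6} \cdot 37 = -1 + \frac{37}{6} = \frac{31}{6} \approx 5.1667$)
$d{\left(h \right)} = - \frac{5}{2} + \frac{h^{2}}{2} + \frac{37 h}{12}$ ($d{\left(h \right)} = - \frac{5}{2} + \frac{\left(h^{2} + \frac{31 h}{6}\right) + h}{2} = - \frac{5}{2} + \frac{h^{2} + \frac{37 h}{6}}{2} = - \frac{5}{2} + \left(\frac{h^{2}}{2} + \frac{37 h}{12}\right) = - \frac{5}{2} + \frac{h^{2}}{2} + \frac{37 h}{12}$)
$\frac{1}{3474 + \left(d{\left(35 \right)} + 3378\right)} = \frac{1}{3474 + \left(\left(- \frac{5}{2} + \frac{35^{2}}{2} + \frac{37}{12} \cdot 35\right) + 3378\right)} = \frac{1}{3474 + \left(\left(- \frac{5}{2} + \frac{1}{2} \cdot 1225 + \frac{1295}{12}\right) + 3378\right)} = \frac{1}{3474 + \left(\left(- \frac{5}{2} + \frac{1225}{2} + \frac{1295}{12}\right) + 3378\right)} = \frac{1}{3474 + \left(\frac{8615}{12} + 3378\right)} = \frac{1}{3474 + \frac{49151}{12}} = \frac{1}{\frac{90839}{12}} = \frac{12}{90839}$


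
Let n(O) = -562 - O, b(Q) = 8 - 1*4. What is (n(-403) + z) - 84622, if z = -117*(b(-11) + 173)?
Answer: -105490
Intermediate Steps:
b(Q) = 4 (b(Q) = 8 - 4 = 4)
z = -20709 (z = -117*(4 + 173) = -117*177 = -20709)
(n(-403) + z) - 84622 = ((-562 - 1*(-403)) - 20709) - 84622 = ((-562 + 403) - 20709) - 84622 = (-159 - 20709) - 84622 = -20868 - 84622 = -105490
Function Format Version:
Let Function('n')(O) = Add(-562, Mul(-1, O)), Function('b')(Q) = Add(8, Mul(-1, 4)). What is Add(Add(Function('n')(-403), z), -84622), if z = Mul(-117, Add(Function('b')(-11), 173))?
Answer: -105490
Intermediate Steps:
Function('b')(Q) = 4 (Function('b')(Q) = Add(8, -4) = 4)
z = -20709 (z = Mul(-117, Add(4, 173)) = Mul(-117, 177) = -20709)
Add(Add(Function('n')(-403), z), -84622) = Add(Add(Add(-562, Mul(-1, -403)), -20709), -84622) = Add(Add(Add(-562, 403), -20709), -84622) = Add(Add(-159, -20709), -84622) = Add(-20868, -84622) = -105490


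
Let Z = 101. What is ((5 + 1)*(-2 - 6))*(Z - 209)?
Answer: 5184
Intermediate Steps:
((5 + 1)*(-2 - 6))*(Z - 209) = ((5 + 1)*(-2 - 6))*(101 - 209) = (6*(-8))*(-108) = -48*(-108) = 5184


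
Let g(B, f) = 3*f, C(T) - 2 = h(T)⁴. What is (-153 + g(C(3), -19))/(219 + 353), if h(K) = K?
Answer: -105/286 ≈ -0.36713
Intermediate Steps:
C(T) = 2 + T⁴
(-153 + g(C(3), -19))/(219 + 353) = (-153 + 3*(-19))/(219 + 353) = (-153 - 57)/572 = -210*1/572 = -105/286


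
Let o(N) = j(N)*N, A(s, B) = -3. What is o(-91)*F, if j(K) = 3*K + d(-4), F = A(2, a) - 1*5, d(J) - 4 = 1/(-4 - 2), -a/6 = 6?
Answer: -587860/3 ≈ -1.9595e+5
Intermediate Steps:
a = -36 (a = -6*6 = -36)
d(J) = 23/6 (d(J) = 4 + 1/(-4 - 2) = 4 + 1/(-6) = 4 - ⅙ = 23/6)
F = -8 (F = -3 - 1*5 = -3 - 5 = -8)
j(K) = 23/6 + 3*K (j(K) = 3*K + 23/6 = 23/6 + 3*K)
o(N) = N*(23/6 + 3*N) (o(N) = (23/6 + 3*N)*N = N*(23/6 + 3*N))
o(-91)*F = ((⅙)*(-91)*(23 + 18*(-91)))*(-8) = ((⅙)*(-91)*(23 - 1638))*(-8) = ((⅙)*(-91)*(-1615))*(-8) = (146965/6)*(-8) = -587860/3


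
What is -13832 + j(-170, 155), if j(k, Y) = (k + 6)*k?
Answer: 14048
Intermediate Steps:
j(k, Y) = k*(6 + k) (j(k, Y) = (6 + k)*k = k*(6 + k))
-13832 + j(-170, 155) = -13832 - 170*(6 - 170) = -13832 - 170*(-164) = -13832 + 27880 = 14048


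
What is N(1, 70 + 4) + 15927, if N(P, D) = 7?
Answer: 15934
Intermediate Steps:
N(1, 70 + 4) + 15927 = 7 + 15927 = 15934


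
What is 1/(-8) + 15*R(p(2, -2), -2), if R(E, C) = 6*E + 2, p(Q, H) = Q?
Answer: 1679/8 ≈ 209.88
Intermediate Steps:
R(E, C) = 2 + 6*E
1/(-8) + 15*R(p(2, -2), -2) = 1/(-8) + 15*(2 + 6*2) = -⅛ + 15*(2 + 12) = -⅛ + 15*14 = -⅛ + 210 = 1679/8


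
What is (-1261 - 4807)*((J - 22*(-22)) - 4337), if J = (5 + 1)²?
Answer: 23161556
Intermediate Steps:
J = 36 (J = 6² = 36)
(-1261 - 4807)*((J - 22*(-22)) - 4337) = (-1261 - 4807)*((36 - 22*(-22)) - 4337) = -6068*((36 + 484) - 4337) = -6068*(520 - 4337) = -6068*(-3817) = 23161556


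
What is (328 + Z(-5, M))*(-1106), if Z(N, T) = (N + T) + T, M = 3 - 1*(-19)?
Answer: -405902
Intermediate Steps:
M = 22 (M = 3 + 19 = 22)
Z(N, T) = N + 2*T
(328 + Z(-5, M))*(-1106) = (328 + (-5 + 2*22))*(-1106) = (328 + (-5 + 44))*(-1106) = (328 + 39)*(-1106) = 367*(-1106) = -405902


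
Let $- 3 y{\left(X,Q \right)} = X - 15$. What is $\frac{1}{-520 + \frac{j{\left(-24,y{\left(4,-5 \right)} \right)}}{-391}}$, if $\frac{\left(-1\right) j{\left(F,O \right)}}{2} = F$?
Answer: $- \frac{391}{203368} \approx -0.0019226$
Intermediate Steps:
$y{\left(X,Q \right)} = 5 - \frac{X}{3}$ ($y{\left(X,Q \right)} = - \frac{X - 15}{3} = - \frac{-15 + X}{3} = 5 - \frac{X}{3}$)
$j{\left(F,O \right)} = - 2 F$
$\frac{1}{-520 + \frac{j{\left(-24,y{\left(4,-5 \right)} \right)}}{-391}} = \frac{1}{-520 + \frac{\left(-2\right) \left(-24\right)}{-391}} = \frac{1}{-520 + 48 \left(- \frac{1}{391}\right)} = \frac{1}{-520 - \frac{48}{391}} = \frac{1}{- \frac{203368}{391}} = - \frac{391}{203368}$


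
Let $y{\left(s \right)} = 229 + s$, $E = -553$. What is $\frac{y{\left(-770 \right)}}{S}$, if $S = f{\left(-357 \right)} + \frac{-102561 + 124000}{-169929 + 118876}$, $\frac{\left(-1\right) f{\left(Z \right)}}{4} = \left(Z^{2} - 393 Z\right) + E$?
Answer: $\frac{27619673}{54564855203} \approx 0.00050618$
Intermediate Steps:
$f{\left(Z \right)} = 2212 - 4 Z^{2} + 1572 Z$ ($f{\left(Z \right)} = - 4 \left(\left(Z^{2} - 393 Z\right) - 553\right) = - 4 \left(-553 + Z^{2} - 393 Z\right) = 2212 - 4 Z^{2} + 1572 Z$)
$S = - \frac{54564855203}{51053}$ ($S = \left(2212 - 4 \left(-357\right)^{2} + 1572 \left(-357\right)\right) + \frac{-102561 + 124000}{-169929 + 118876} = \left(2212 - 509796 - 561204\right) + \frac{21439}{-51053} = \left(2212 - 509796 - 561204\right) + 21439 \left(- \frac{1}{51053}\right) = -1068788 - \frac{21439}{51053} = - \frac{54564855203}{51053} \approx -1.0688 \cdot 10^{6}$)
$\frac{y{\left(-770 \right)}}{S} = \frac{229 - 770}{- \frac{54564855203}{51053}} = \left(-541\right) \left(- \frac{51053}{54564855203}\right) = \frac{27619673}{54564855203}$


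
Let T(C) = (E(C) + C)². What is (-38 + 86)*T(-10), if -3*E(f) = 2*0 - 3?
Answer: 3888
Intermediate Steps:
E(f) = 1 (E(f) = -(2*0 - 3)/3 = -(0 - 3)/3 = -⅓*(-3) = 1)
T(C) = (1 + C)²
(-38 + 86)*T(-10) = (-38 + 86)*(1 - 10)² = 48*(-9)² = 48*81 = 3888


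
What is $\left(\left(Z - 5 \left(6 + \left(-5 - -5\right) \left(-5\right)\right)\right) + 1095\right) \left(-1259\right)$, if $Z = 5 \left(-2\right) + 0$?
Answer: $-1328245$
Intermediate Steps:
$Z = -10$ ($Z = -10 + 0 = -10$)
$\left(\left(Z - 5 \left(6 + \left(-5 - -5\right) \left(-5\right)\right)\right) + 1095\right) \left(-1259\right) = \left(\left(-10 - 5 \left(6 + \left(-5 - -5\right) \left(-5\right)\right)\right) + 1095\right) \left(-1259\right) = \left(\left(-10 - 5 \left(6 + \left(-5 + 5\right) \left(-5\right)\right)\right) + 1095\right) \left(-1259\right) = \left(\left(-10 - 5 \left(6 + 0 \left(-5\right)\right)\right) + 1095\right) \left(-1259\right) = \left(\left(-10 - 5 \left(6 + 0\right)\right) + 1095\right) \left(-1259\right) = \left(\left(-10 - 30\right) + 1095\right) \left(-1259\right) = \left(-40 + 1095\right) \left(-1259\right) = 1055 \left(-1259\right) = -1328245$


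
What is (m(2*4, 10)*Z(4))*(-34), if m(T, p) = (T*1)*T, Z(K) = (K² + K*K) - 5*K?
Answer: -26112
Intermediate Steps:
Z(K) = -5*K + 2*K² (Z(K) = (K² + K²) - 5*K = 2*K² - 5*K = -5*K + 2*K²)
m(T, p) = T² (m(T, p) = T*T = T²)
(m(2*4, 10)*Z(4))*(-34) = ((2*4)²*(4*(-5 + 2*4)))*(-34) = (8²*(4*(-5 + 8)))*(-34) = (64*(4*3))*(-34) = (64*12)*(-34) = 768*(-34) = -26112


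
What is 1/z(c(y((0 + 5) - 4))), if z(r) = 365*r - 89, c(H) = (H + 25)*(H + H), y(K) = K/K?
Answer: 1/18891 ≈ 5.2935e-5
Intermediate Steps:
y(K) = 1
c(H) = 2*H*(25 + H) (c(H) = (25 + H)*(2*H) = 2*H*(25 + H))
z(r) = -89 + 365*r
1/z(c(y((0 + 5) - 4))) = 1/(-89 + 365*(2*1*(25 + 1))) = 1/(-89 + 365*(2*1*26)) = 1/(-89 + 365*52) = 1/(-89 + 18980) = 1/18891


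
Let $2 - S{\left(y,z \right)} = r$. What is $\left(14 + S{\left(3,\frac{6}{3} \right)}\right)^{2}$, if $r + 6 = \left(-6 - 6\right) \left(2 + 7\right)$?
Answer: $16900$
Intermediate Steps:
$r = -114$ ($r = -6 + \left(-6 - 6\right) \left(2 + 7\right) = -6 - 108 = -114$)
$S{\left(y,z \right)} = 116$ ($S{\left(y,z \right)} = 2 - -114 = 2 + 114 = 116$)
$\left(14 + S{\left(3,\frac{6}{3} \right)}\right)^{2} = \left(14 + 116\right)^{2} = 130^{2} = 16900$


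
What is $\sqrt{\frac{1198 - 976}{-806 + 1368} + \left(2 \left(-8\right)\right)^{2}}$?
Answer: $\frac{\sqrt{20245207}}{281} \approx 16.012$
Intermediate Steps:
$\sqrt{\frac{1198 - 976}{-806 + 1368} + \left(2 \left(-8\right)\right)^{2}} = \sqrt{\frac{222}{562} + \left(-16\right)^{2}} = \sqrt{222 \cdot \frac{1}{562} + 256} = \sqrt{\frac{111}{281} + 256} = \sqrt{\frac{72047}{281}} = \frac{\sqrt{20245207}}{281}$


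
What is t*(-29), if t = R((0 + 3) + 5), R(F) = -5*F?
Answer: 1160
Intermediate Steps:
t = -40 (t = -5*((0 + 3) + 5) = -5*(3 + 5) = -5*8 = -40)
t*(-29) = -40*(-29) = 1160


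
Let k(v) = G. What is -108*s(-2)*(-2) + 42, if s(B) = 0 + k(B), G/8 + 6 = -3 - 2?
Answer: -18966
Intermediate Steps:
G = -88 (G = -48 + 8*(-3 - 2) = -48 + 8*(-5) = -48 - 40 = -88)
k(v) = -88
s(B) = -88 (s(B) = 0 - 88 = -88)
-108*s(-2)*(-2) + 42 = -(-9504)*(-2) + 42 = -108*176 + 42 = -19008 + 42 = -18966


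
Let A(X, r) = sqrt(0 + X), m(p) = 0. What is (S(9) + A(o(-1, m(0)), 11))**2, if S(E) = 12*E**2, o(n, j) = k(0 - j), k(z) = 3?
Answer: (972 + sqrt(3))**2 ≈ 9.4815e+5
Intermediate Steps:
o(n, j) = 3
A(X, r) = sqrt(X)
(S(9) + A(o(-1, m(0)), 11))**2 = (12*9**2 + sqrt(3))**2 = (12*81 + sqrt(3))**2 = (972 + sqrt(3))**2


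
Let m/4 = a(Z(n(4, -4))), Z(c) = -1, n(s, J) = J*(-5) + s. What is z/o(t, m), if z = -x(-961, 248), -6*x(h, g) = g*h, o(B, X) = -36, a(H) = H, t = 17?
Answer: 29791/27 ≈ 1103.4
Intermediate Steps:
n(s, J) = s - 5*J (n(s, J) = -5*J + s = s - 5*J)
m = -4 (m = 4*(-1) = -4)
x(h, g) = -g*h/6
z = -119164/3 (z = -(-1)*248*(-961)/6 = -1*119164/3 = -119164/3 ≈ -39721.)
z/o(t, m) = -119164/3/(-36) = -119164/3*(-1/36) = 29791/27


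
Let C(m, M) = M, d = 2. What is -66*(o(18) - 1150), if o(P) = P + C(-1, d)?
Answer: 74580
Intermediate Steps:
o(P) = 2 + P (o(P) = P + 2 = 2 + P)
-66*(o(18) - 1150) = -66*((2 + 18) - 1150) = -66*(20 - 1150) = -66*(-1130) = 74580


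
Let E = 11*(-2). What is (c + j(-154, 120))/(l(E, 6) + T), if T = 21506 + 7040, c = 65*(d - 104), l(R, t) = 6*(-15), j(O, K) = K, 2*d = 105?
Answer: -6455/56912 ≈ -0.11342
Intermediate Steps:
d = 105/2 (d = (½)*105 = 105/2 ≈ 52.500)
E = -22
l(R, t) = -90
c = -6695/2 (c = 65*(105/2 - 104) = 65*(-103/2) = -6695/2 ≈ -3347.5)
T = 28546
(c + j(-154, 120))/(l(E, 6) + T) = (-6695/2 + 120)/(-90 + 28546) = -6455/2/28456 = -6455/2*1/28456 = -6455/56912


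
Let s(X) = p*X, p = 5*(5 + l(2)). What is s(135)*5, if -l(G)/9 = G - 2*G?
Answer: 77625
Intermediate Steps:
l(G) = 9*G (l(G) = -9*(G - 2*G) = -(-9)*G = 9*G)
p = 115 (p = 5*(5 + 9*2) = 5*(5 + 18) = 5*23 = 115)
s(X) = 115*X
s(135)*5 = (115*135)*5 = 15525*5 = 77625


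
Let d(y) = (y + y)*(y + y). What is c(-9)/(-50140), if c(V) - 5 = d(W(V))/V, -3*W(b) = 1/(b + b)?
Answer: -8201/82242135 ≈ -9.9718e-5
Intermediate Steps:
W(b) = -1/(6*b) (W(b) = -1/(3*(b + b)) = -1/(2*b)/3 = -1/(6*b))
d(y) = 4*y² (d(y) = (2*y)*(2*y) = 4*y²)
c(V) = 5 + 1/(9*V³) (c(V) = 5 + (4*(-1/(6*V))²)/V = 5 + (4*(1/(36*V²)))/V = 5 + (1/(9*V²))/V = 5 + 1/(9*V³))
c(-9)/(-50140) = (5 + (⅑)/(-9)³)/(-50140) = (5 + (⅑)*(-1/729))*(-1/50140) = (5 - 1/6561)*(-1/50140) = (32804/6561)*(-1/50140) = -8201/82242135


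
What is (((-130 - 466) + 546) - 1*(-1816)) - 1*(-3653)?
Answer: 5419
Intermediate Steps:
(((-130 - 466) + 546) - 1*(-1816)) - 1*(-3653) = ((-596 + 546) + 1816) + 3653 = (-50 + 1816) + 3653 = 1766 + 3653 = 5419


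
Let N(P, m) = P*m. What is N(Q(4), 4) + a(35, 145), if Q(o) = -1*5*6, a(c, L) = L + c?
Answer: 60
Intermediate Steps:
Q(o) = -30 (Q(o) = -5*6 = -30)
N(Q(4), 4) + a(35, 145) = -30*4 + (145 + 35) = -120 + 180 = 60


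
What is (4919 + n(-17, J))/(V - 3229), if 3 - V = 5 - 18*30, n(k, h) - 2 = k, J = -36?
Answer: -4904/2691 ≈ -1.8224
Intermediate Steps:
n(k, h) = 2 + k
V = 538 (V = 3 - (5 - 18*30) = 3 - (5 - 540) = 3 - 1*(-535) = 3 + 535 = 538)
(4919 + n(-17, J))/(V - 3229) = (4919 + (2 - 17))/(538 - 3229) = (4919 - 15)/(-2691) = 4904*(-1/2691) = -4904/2691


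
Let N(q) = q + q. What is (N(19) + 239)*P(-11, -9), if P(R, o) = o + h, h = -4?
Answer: -3601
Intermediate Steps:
P(R, o) = -4 + o (P(R, o) = o - 4 = -4 + o)
N(q) = 2*q
(N(19) + 239)*P(-11, -9) = (2*19 + 239)*(-4 - 9) = (38 + 239)*(-13) = 277*(-13) = -3601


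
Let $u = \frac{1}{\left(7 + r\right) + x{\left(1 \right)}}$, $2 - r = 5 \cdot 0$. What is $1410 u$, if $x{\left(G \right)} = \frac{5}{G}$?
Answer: $\frac{705}{7} \approx 100.71$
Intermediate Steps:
$r = 2$ ($r = 2 - 5 \cdot 0 = 2 - 0 = 2 + 0 = 2$)
$u = \frac{1}{14}$ ($u = \frac{1}{\left(7 + 2\right) + \frac{5}{1}} = \frac{1}{9 + 5 \cdot 1} = \frac{1}{9 + 5} = \frac{1}{14} \approx 0.071429$)
$1410 u = 1410 \cdot \frac{1}{14} = \frac{705}{7}$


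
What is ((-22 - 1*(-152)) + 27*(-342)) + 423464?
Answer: 414360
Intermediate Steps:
((-22 - 1*(-152)) + 27*(-342)) + 423464 = ((-22 + 152) - 9234) + 423464 = (130 - 9234) + 423464 = -9104 + 423464 = 414360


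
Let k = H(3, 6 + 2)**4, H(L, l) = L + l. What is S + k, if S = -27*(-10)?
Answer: 14911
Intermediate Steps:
k = 14641 (k = (3 + (6 + 2))**4 = (3 + 8)**4 = 11**4 = 14641)
S = 270
S + k = 270 + 14641 = 14911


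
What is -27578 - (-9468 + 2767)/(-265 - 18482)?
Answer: -517011467/18747 ≈ -27578.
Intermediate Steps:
-27578 - (-9468 + 2767)/(-265 - 18482) = -27578 - (-6701)/(-18747) = -27578 - (-6701)*(-1)/18747 = -27578 - 1*6701/18747 = -27578 - 6701/18747 = -517011467/18747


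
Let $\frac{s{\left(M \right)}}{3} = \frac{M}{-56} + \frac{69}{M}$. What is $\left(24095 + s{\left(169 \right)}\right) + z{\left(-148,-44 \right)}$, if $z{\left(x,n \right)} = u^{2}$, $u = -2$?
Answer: $\frac{227998845}{9464} \approx 24091.0$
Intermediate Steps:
$s{\left(M \right)} = \frac{207}{M} - \frac{3 M}{56}$ ($s{\left(M \right)} = 3 \left(\frac{M}{-56} + \frac{69}{M}\right) = 3 \left(M \left(- \frac{1}{56}\right) + \frac{69}{M}\right) = 3 \left(- \frac{M}{56} + \frac{69}{M}\right) = 3 \left(\frac{69}{M} - \frac{M}{56}\right) = \frac{207}{M} - \frac{3 M}{56}$)
$z{\left(x,n \right)} = 4$ ($z{\left(x,n \right)} = \left(-2\right)^{2} = 4$)
$\left(24095 + s{\left(169 \right)}\right) + z{\left(-148,-44 \right)} = \left(24095 + \left(\frac{207}{169} - \frac{507}{56}\right)\right) + 4 = \left(24095 - \frac{74091}{9464}\right) + 4 = \frac{227960989}{9464} + 4 = \frac{227998845}{9464}$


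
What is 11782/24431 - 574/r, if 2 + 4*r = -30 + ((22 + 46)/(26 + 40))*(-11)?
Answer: 84906194/1588015 ≈ 53.467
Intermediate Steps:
r = -65/6 (r = -½ + (-30 + ((22 + 46)/(26 + 40))*(-11))/4 = -½ + (-30 + (68/66)*(-11))/4 = -½ + (-30 + (68*(1/66))*(-11))/4 = -½ + (-30 + (34/33)*(-11))/4 = -½ + (-30 - 34/3)/4 = -½ + (¼)*(-124/3) = -½ - 31/3 = -65/6 ≈ -10.833)
11782/24431 - 574/r = 11782/24431 - 574/(-65/6) = 11782*(1/24431) - 574*(-6/65) = 11782/24431 + 3444/65 = 84906194/1588015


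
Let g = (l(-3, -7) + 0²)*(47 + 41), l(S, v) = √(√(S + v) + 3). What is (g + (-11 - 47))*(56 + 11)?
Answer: -3886 + 5896*√(3 + I*√10) ≈ 7423.6 + 4860.0*I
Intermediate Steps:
l(S, v) = √(3 + √(S + v))
g = 88*√(3 + I*√10) (g = (√(3 + √(-3 - 7)) + 0²)*(47 + 41) = (√(3 + √(-10)) + 0)*88 = (√(3 + I*√10) + 0)*88 = √(3 + I*√10)*88 = 88*√(3 + I*√10) ≈ 168.8 + 72.537*I)
(g + (-11 - 47))*(56 + 11) = (88*√(3 + I*√10) + (-11 - 47))*(56 + 11) = (88*√(3 + I*√10) - 58)*67 = (-58 + 88*√(3 + I*√10))*67 = -3886 + 5896*√(3 + I*√10)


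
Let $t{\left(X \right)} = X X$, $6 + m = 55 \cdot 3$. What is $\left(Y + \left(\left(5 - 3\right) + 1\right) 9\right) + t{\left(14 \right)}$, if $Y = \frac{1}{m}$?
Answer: $\frac{35458}{159} \approx 223.01$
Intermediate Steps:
$m = 159$ ($m = -6 + 55 \cdot 3 = -6 + 165 = 159$)
$t{\left(X \right)} = X^{2}$
$Y = \frac{1}{159} \approx 0.0062893$
$\left(Y + \left(\left(5 - 3\right) + 1\right) 9\right) + t{\left(14 \right)} = \left(\frac{1}{159} + \left(\left(5 - 3\right) + 1\right) 9\right) + 14^{2} = \left(\frac{1}{159} + \left(2 + 1\right) 9\right) + 196 = \left(\frac{1}{159} + 3 \cdot 9\right) + 196 = \left(\frac{1}{159} + 27\right) + 196 = \frac{4294}{159} + 196 = \frac{35458}{159}$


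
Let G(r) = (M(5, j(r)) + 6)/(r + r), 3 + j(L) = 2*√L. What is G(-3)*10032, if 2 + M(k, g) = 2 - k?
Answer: -1672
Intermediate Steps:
j(L) = -3 + 2*√L
M(k, g) = -k (M(k, g) = -2 + (2 - k) = -k)
G(r) = 1/(2*r) (G(r) = (-1*5 + 6)/(r + r) = (-5 + 6)/((2*r)) = 1*(1/(2*r)) = 1/(2*r))
G(-3)*10032 = ((½)/(-3))*10032 = ((½)*(-⅓))*10032 = -⅙*10032 = -1672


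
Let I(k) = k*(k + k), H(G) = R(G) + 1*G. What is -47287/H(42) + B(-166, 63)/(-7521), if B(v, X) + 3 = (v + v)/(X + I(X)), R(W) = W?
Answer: -135500848447/240702084 ≈ -562.94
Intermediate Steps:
H(G) = 2*G (H(G) = G + 1*G = G + G = 2*G)
I(k) = 2*k² (I(k) = k*(2*k) = 2*k²)
B(v, X) = -3 + 2*v/(X + 2*X²) (B(v, X) = -3 + (v + v)/(X + 2*X²) = -3 + (2*v)/(X + 2*X²) = -3 + 2*v/(X + 2*X²))
-47287/H(42) + B(-166, 63)/(-7521) = -47287/(2*42) + ((-6*63² - 3*63 + 2*(-166))/(63*(1 + 2*63)))/(-7521) = -47287/84 + ((-6*3969 - 189 - 332)/(63*(1 + 126)))*(-1/7521) = -47287*1/84 + ((1/63)*(-23814 - 189 - 332)/127)*(-1/7521) = -47287/84 + ((1/63)*(1/127)*(-24335))*(-1/7521) = -47287/84 - 24335/8001*(-1/7521) = -47287/84 + 24335/60175521 = -135500848447/240702084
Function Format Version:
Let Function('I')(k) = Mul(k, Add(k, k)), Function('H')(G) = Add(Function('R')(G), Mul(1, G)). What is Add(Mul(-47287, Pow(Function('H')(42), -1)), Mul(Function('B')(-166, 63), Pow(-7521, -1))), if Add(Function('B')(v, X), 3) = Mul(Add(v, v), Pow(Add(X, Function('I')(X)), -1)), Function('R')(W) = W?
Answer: Rational(-135500848447, 240702084) ≈ -562.94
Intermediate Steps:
Function('H')(G) = Mul(2, G) (Function('H')(G) = Add(G, Mul(1, G)) = Add(G, G) = Mul(2, G))
Function('I')(k) = Mul(2, Pow(k, 2)) (Function('I')(k) = Mul(k, Mul(2, k)) = Mul(2, Pow(k, 2)))
Function('B')(v, X) = Add(-3, Mul(2, v, Pow(Add(X, Mul(2, Pow(X, 2))), -1))) (Function('B')(v, X) = Add(-3, Mul(Add(v, v), Pow(Add(X, Mul(2, Pow(X, 2))), -1))) = Add(-3, Mul(Mul(2, v), Pow(Add(X, Mul(2, Pow(X, 2))), -1))) = Add(-3, Mul(2, v, Pow(Add(X, Mul(2, Pow(X, 2))), -1))))
Add(Mul(-47287, Pow(Function('H')(42), -1)), Mul(Function('B')(-166, 63), Pow(-7521, -1))) = Add(Mul(-47287, Pow(Mul(2, 42), -1)), Mul(Mul(Pow(63, -1), Pow(Add(1, Mul(2, 63)), -1), Add(Mul(-6, Pow(63, 2)), Mul(-3, 63), Mul(2, -166))), Pow(-7521, -1))) = Add(Mul(-47287, Pow(84, -1)), Mul(Mul(Rational(1, 63), Pow(Add(1, 126), -1), Add(Mul(-6, 3969), -189, -332)), Rational(-1, 7521))) = Add(Mul(-47287, Rational(1, 84)), Mul(Mul(Rational(1, 63), Pow(127, -1), Add(-23814, -189, -332)), Rational(-1, 7521))) = Add(Rational(-47287, 84), Mul(Mul(Rational(1, 63), Rational(1, 127), -24335), Rational(-1, 7521))) = Add(Rational(-47287, 84), Mul(Rational(-24335, 8001), Rational(-1, 7521))) = Add(Rational(-47287, 84), Rational(24335, 60175521)) = Rational(-135500848447, 240702084)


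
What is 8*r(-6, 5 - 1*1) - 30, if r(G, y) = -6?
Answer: -78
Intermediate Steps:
8*r(-6, 5 - 1*1) - 30 = 8*(-6) - 30 = -48 - 30 = -78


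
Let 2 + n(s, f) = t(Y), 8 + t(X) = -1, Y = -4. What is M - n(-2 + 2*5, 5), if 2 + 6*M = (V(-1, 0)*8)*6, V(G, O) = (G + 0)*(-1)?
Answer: 56/3 ≈ 18.667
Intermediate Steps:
V(G, O) = -G (V(G, O) = G*(-1) = -G)
t(X) = -9 (t(X) = -8 - 1 = -9)
n(s, f) = -11 (n(s, f) = -2 - 9 = -11)
M = 23/3 (M = -⅓ + ((-1*(-1)*8)*6)/6 = -⅓ + ((1*8)*6)/6 = -⅓ + (8*6)/6 = -⅓ + (⅙)*48 = -⅓ + 8 = 23/3 ≈ 7.6667)
M - n(-2 + 2*5, 5) = 23/3 - 1*(-11) = 23/3 + 11 = 56/3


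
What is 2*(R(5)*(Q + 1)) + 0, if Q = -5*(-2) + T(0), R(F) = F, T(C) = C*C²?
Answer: 110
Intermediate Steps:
T(C) = C³
Q = 10 (Q = -5*(-2) + 0³ = 10 + 0 = 10)
2*(R(5)*(Q + 1)) + 0 = 2*(5*(10 + 1)) + 0 = 2*(5*11) + 0 = 2*55 + 0 = 110 + 0 = 110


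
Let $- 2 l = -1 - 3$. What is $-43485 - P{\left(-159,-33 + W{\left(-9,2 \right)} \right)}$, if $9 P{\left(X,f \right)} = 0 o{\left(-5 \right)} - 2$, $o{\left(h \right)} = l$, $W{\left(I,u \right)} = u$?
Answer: $- \frac{391363}{9} \approx -43485.0$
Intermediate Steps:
$l = 2$ ($l = - \frac{-1 - 3}{2} = \left(- \frac{1}{2}\right) \left(-4\right) = 2$)
$o{\left(h \right)} = 2$
$P{\left(X,f \right)} = - \frac{2}{9}$ ($P{\left(X,f \right)} = \frac{0 \cdot 2 - 2}{9} = \frac{0 - 2}{9} = \frac{1}{9} \left(-2\right) = - \frac{2}{9}$)
$-43485 - P{\left(-159,-33 + W{\left(-9,2 \right)} \right)} = -43485 - - \frac{2}{9} = -43485 + \frac{2}{9} = - \frac{391363}{9}$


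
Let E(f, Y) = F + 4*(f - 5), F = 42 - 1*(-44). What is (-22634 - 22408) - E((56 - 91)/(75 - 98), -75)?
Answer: -1037624/23 ≈ -45114.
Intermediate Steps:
F = 86 (F = 42 + 44 = 86)
E(f, Y) = 66 + 4*f (E(f, Y) = 86 + 4*(f - 5) = 86 + 4*(-5 + f) = 86 + (-20 + 4*f) = 66 + 4*f)
(-22634 - 22408) - E((56 - 91)/(75 - 98), -75) = (-22634 - 22408) - (66 + 4*((56 - 91)/(75 - 98))) = -45042 - (66 + 4*(-35/(-23))) = -45042 - (66 + 4*(-35*(-1/23))) = -45042 - (66 + 4*(35/23)) = -45042 - (66 + 140/23) = -45042 - 1*1658/23 = -45042 - 1658/23 = -1037624/23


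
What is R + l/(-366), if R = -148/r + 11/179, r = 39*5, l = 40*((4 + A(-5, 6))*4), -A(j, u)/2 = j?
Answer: -4838789/709735 ≈ -6.8177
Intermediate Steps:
A(j, u) = -2*j
l = 2240 (l = 40*((4 - 2*(-5))*4) = 40*((4 + 10)*4) = 40*(14*4) = 40*56 = 2240)
r = 195
R = -24347/34905 (R = -148/195 + 11/179 = -24347/34905 ≈ -0.69752)
R + l/(-366) = -24347/34905 + 2240/(-366) = -24347/34905 + 2240*(-1/366) = -24347/34905 - 1120/183 = -4838789/709735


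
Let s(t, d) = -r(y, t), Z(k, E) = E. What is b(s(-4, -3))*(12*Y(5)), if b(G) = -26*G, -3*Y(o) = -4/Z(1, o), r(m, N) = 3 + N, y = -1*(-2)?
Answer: -416/5 ≈ -83.200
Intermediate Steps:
y = 2
Y(o) = 4/(3*o) (Y(o) = -(-4)/(3*o) = 4/(3*o))
s(t, d) = -3 - t (s(t, d) = -(3 + t) = -3 - t)
b(s(-4, -3))*(12*Y(5)) = (-26*(-3 - 1*(-4)))*(12*((4/3)/5)) = (-26*(-3 + 4))*(12*((4/3)*(⅕))) = (-26*1)*(12*(4/15)) = -26*16/5 = -416/5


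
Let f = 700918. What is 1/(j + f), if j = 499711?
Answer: 1/1200629 ≈ 8.3290e-7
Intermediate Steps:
1/(j + f) = 1/(499711 + 700918) = 1/1200629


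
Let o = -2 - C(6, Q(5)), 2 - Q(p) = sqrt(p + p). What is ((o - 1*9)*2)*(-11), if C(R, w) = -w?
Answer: 198 + 22*sqrt(10) ≈ 267.57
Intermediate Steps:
Q(p) = 2 - sqrt(2)*sqrt(p) (Q(p) = 2 - sqrt(p + p) = 2 - sqrt(2*p) = 2 - sqrt(2)*sqrt(p))
o = -sqrt(10) (o = -2 - (-1)*(2 - sqrt(2)*sqrt(5)) = -2 - (-1)*(2 - sqrt(10)) = -2 - (-2 + sqrt(10)) = -2 + (2 - sqrt(10)) = -sqrt(10) ≈ -3.1623)
((o - 1*9)*2)*(-11) = ((-sqrt(10) - 1*9)*2)*(-11) = ((-sqrt(10) - 9)*2)*(-11) = ((-9 - sqrt(10))*2)*(-11) = (-18 - 2*sqrt(10))*(-11) = 198 + 22*sqrt(10)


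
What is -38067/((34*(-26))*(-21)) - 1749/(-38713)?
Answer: -480406445/239556044 ≈ -2.0054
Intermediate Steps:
-38067/((34*(-26))*(-21)) - 1749/(-38713) = -38067/((-884*(-21))) - 1749*(-1/38713) = -38067/18564 + 1749/38713 = -38067*1/18564 + 1749/38713 = -12689/6188 + 1749/38713 = -480406445/239556044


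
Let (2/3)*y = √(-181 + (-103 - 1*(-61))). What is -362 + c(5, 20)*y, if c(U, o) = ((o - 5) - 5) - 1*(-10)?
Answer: -362 + 30*I*√223 ≈ -362.0 + 448.0*I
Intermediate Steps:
c(U, o) = o (c(U, o) = ((-5 + o) - 5) + 10 = (-10 + o) + 10 = o)
y = 3*I*√223/2 (y = 3*√(-181 + (-103 - 1*(-61)))/2 = 3*√(-181 + (-103 + 61))/2 = 3*√(-181 - 42)/2 = 3*√(-223)/2 = 3*(I*√223)/2 = 3*I*√223/2 ≈ 22.4*I)
-362 + c(5, 20)*y = -362 + 20*(3*I*√223/2) = -362 + 30*I*√223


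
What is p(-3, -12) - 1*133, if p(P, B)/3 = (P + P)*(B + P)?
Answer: 137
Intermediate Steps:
p(P, B) = 6*P*(B + P) (p(P, B) = 3*((P + P)*(B + P)) = 3*((2*P)*(B + P)) = 3*(2*P*(B + P)) = 6*P*(B + P))
p(-3, -12) - 1*133 = 6*(-3)*(-12 - 3) - 1*133 = 6*(-3)*(-15) - 133 = 270 - 133 = 137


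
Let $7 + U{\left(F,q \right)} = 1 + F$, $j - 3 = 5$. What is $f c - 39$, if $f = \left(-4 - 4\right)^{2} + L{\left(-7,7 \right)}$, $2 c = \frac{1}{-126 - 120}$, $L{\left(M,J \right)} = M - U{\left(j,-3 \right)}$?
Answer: $- \frac{19243}{492} \approx -39.112$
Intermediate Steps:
$j = 8$ ($j = 3 + 5 = 8$)
$U{\left(F,q \right)} = -6 + F$ ($U{\left(F,q \right)} = -7 + \left(1 + F\right) = -6 + F$)
$L{\left(M,J \right)} = -2 + M$ ($L{\left(M,J \right)} = M - \left(-6 + 8\right) = M - 2 = -2 + M$)
$c = - \frac{1}{492}$ ($c = \frac{1}{2 \left(-126 - 120\right)} = \frac{1}{2 \left(-246\right)} = \frac{1}{2} \left(- \frac{1}{246}\right) = - \frac{1}{492} \approx -0.0020325$)
$f = 55$ ($f = \left(-4 - 4\right)^{2} - 9 = \left(-8\right)^{2} - 9 = 64 - 9 = 55$)
$f c - 39 = 55 \left(- \frac{1}{492}\right) - 39 = - \frac{55}{492} - 39 = - \frac{19243}{492}$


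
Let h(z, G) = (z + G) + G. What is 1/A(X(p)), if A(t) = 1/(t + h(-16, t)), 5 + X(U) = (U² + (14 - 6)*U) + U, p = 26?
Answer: 2699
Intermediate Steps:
h(z, G) = z + 2*G (h(z, G) = (G + z) + G = z + 2*G)
X(U) = -5 + U² + 9*U (X(U) = -5 + ((U² + (14 - 6)*U) + U) = -5 + ((U² + 8*U) + U) = -5 + (U² + 9*U) = -5 + U² + 9*U)
A(t) = 1/(-16 + 3*t) (A(t) = 1/(t + (-16 + 2*t)) = 1/(-16 + 3*t))
1/A(X(p)) = 1/(1/(-16 + 3*(-5 + 26² + 9*26))) = 1/(1/(-16 + 3*(-5 + 676 + 234))) = 1/(1/(-16 + 3*905)) = 1/(1/(-16 + 2715)) = 1/(1/2699) = 2699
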